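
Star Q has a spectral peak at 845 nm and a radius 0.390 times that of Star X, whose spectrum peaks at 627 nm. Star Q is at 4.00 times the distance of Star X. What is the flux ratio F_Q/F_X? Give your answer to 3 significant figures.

Wien's law: T_Q/T_X = λ_X/λ_Q = 627/845 = 0.7420.
L_Q/L_X = (R_Q/R_X)²(T_Q/T_X)⁴ = (0.390)²(0.7420)⁴ = 0.04611.
F_Q/F_X = (L_Q/L_X)/(d_Q/d_X)² = 0.04611/(4.00)² = 0.002882.

0.00288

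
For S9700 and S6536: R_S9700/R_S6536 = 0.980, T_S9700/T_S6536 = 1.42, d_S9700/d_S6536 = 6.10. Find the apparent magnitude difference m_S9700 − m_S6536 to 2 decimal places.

2.45

L_S9700/L_S6536 = (0.980)²(1.42)⁴ = 3.905.
F_S9700/F_S6536 = (L_S9700/L_S6536)/(d_S9700/d_S6536)² = 3.905/37.21 = 0.1049.
m_S9700 − m_S6536 = −2.5 log₁₀(0.1049) = 2.45.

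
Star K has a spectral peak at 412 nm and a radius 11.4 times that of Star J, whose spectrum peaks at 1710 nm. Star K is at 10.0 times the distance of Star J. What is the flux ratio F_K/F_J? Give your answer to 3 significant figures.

386

Wien's law: T_K/T_J = λ_J/λ_K = 1710/412 = 4.150.
L_K/L_J = (R_K/R_J)²(T_K/T_J)⁴ = (11.4)²(4.150)⁴ = 3.857×10^4.
F_K/F_J = (L_K/L_J)/(d_K/d_J)² = 3.857×10^4/(10.0)² = 385.7.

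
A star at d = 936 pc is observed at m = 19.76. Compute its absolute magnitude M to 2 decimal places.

9.90

M = m − 5 log₁₀(d/10 pc) = 19.76 − 5 log₁₀(936/10)
  = 19.76 − 5 × 1.971 = 19.76 − 9.86 = 9.90.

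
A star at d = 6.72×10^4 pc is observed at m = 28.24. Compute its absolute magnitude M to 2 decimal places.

M = m − 5 log₁₀(d/10 pc) = 28.24 − 5 log₁₀(6.72×10^4/10)
  = 28.24 − 5 × 3.827 = 28.24 − 19.14 = 9.10.

9.10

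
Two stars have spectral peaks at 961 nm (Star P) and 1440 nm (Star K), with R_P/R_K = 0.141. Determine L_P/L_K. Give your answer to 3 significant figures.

Wien's law gives T ∝ 1/λ_max, so T_P/T_K = λ_K/λ_P = 1440/961 = 1.498.
Then L ∝ R²T⁴ gives L_P/L_K = (0.141)² × (1.498)⁴ = 0.01988 × 5.041 = 0.1002.

0.100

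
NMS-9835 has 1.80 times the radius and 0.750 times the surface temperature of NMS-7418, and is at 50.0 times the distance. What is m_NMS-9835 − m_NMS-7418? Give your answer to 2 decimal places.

8.47

L_NMS-9835/L_NMS-7418 = (1.80)²(0.750)⁴ = 1.025.
F_NMS-9835/F_NMS-7418 = (L_NMS-9835/L_NMS-7418)/(d_NMS-9835/d_NMS-7418)² = 1.025/2500 = 4.101×10^-4.
m_NMS-9835 − m_NMS-7418 = −2.5 log₁₀(4.101×10^-4) = 8.47.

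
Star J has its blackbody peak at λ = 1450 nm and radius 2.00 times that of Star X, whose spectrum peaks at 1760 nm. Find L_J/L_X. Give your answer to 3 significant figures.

Wien's law gives T ∝ 1/λ_max, so T_J/T_X = λ_X/λ_J = 1760/1450 = 1.214.
Then L ∝ R²T⁴ gives L_J/L_X = (2.00)² × (1.214)⁴ = 4.000 × 2.171 = 8.682.

8.68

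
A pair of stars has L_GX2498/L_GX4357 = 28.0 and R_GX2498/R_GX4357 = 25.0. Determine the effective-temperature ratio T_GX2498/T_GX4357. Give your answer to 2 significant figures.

L ∝ R²T⁴ gives T ∝ (L/R²)^(1/4), so
T_GX2498/T_GX4357 = (28.0 / 25.0²)^(1/4) = (0.04480)^(1/4) = 0.4601.

0.46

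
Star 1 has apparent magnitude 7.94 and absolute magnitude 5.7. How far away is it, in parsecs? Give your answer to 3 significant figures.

28.1 pc

m − M = 5 log₁₀(d/10 pc)
7.94 − (5.7) = 2.24 = 5 log₁₀(d/10)
d = 10 × 10^(2.24/5) = 10 × 10^0.448 = 28.05 pc.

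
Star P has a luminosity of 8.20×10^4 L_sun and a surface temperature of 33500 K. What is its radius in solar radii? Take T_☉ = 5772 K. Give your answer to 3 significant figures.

R/R_☉ = √(L/L_☉) / (T/T_☉)² = √(8.20×10^4) / (5.804)²
       = 286.4 / 33.69 = 8.501.

8.50 solar radii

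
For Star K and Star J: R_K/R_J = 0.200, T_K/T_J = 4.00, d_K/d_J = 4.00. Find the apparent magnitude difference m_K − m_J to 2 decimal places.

0.48

L_K/L_J = (0.200)²(4.00)⁴ = 10.24.
F_K/F_J = (L_K/L_J)/(d_K/d_J)² = 10.24/16.00 = 0.6400.
m_K − m_J = −2.5 log₁₀(0.6400) = 0.48.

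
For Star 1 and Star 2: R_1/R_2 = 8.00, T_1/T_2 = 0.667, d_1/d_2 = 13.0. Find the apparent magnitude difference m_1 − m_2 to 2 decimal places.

2.81

L_1/L_2 = (8.00)²(0.667)⁴ = 12.67.
F_1/F_2 = (L_1/L_2)/(d_1/d_2)² = 12.67/169.0 = 0.07495.
m_1 − m_2 = −2.5 log₁₀(0.07495) = 2.81.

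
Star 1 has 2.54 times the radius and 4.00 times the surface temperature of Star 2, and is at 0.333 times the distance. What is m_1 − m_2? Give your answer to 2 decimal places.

-10.43

L_1/L_2 = (2.54)²(4.00)⁴ = 1652.
F_1/F_2 = (L_1/L_2)/(d_1/d_2)² = 1652/0.1109 = 1.489×10^4.
m_1 − m_2 = −2.5 log₁₀(1.489×10^4) = -10.43.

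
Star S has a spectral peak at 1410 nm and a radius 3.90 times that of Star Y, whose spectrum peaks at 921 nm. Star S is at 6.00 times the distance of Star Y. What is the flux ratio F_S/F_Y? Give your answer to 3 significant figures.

Wien's law: T_S/T_Y = λ_Y/λ_S = 921/1410 = 0.6532.
L_S/L_Y = (R_S/R_Y)²(T_S/T_Y)⁴ = (3.90)²(0.6532)⁴ = 2.769.
F_S/F_Y = (L_S/L_Y)/(d_S/d_Y)² = 2.769/(6.00)² = 0.07691.

0.0769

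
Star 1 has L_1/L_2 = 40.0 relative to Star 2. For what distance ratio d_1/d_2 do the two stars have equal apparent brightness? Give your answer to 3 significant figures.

Equal flux requires L_1/d_1² = L_2/d_2², so d_1/d_2 = √(L_1/L_2)
= √(40.0) = 6.325.

6.32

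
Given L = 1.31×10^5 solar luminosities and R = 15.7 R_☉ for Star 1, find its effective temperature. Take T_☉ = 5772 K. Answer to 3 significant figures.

T/T_☉ = (L/L_☉)^(1/4) / (R/R_☉)^(1/2)
T = 5772 × (1.31×10^5)^(1/4) / √(15.7) = 5772 × 19.02 / 3.962 = 2.771×10^4 K.

2.77×10^4 K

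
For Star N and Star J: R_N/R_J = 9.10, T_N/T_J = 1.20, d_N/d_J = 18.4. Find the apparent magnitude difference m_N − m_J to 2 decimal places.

L_N/L_J = (9.10)²(1.20)⁴ = 171.7.
F_N/F_J = (L_N/L_J)/(d_N/d_J)² = 171.7/338.6 = 0.5072.
m_N − m_J = −2.5 log₁₀(0.5072) = 0.74.

0.74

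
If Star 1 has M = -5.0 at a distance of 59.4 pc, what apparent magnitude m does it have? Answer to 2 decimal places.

-1.13

m = M + 5 log₁₀(d/10 pc) = -5.0 + 5 log₁₀(59.4/10)
  = -5.0 + 5 × 0.774 = -5.0 + 3.87 = -1.13.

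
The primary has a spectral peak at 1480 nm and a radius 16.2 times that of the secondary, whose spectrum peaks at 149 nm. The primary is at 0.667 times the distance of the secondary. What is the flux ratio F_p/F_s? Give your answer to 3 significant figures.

Wien's law: T_p/T_s = λ_s/λ_p = 149/1480 = 0.1007.
L_p/L_s = (R_p/R_s)²(T_p/T_s)⁴ = (16.2)²(0.1007)⁴ = 0.02696.
F_p/F_s = (L_p/L_s)/(d_p/d_s)² = 0.02696/(0.667)² = 0.06060.

0.0606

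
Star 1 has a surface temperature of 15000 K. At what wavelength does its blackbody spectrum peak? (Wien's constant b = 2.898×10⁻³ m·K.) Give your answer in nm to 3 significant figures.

λ_max = b/T = 2.898×10⁻³ / 15000 = 1.93×10^-7 m = 193.2 nm.

193 nm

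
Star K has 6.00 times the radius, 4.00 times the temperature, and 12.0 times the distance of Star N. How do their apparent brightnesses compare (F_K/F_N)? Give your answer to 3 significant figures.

64.0

L_K/L_N = (R_K/R_N)²(T_K/T_N)⁴ = (6.00)² × (4.00)⁴ = 9216.
F_K/F_N = (L_K/L_N)/(d_K/d_N)² = 9216 / (12.0)² = 64.00.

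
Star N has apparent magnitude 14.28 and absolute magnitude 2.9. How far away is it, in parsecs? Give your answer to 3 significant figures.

1.89×10^3 pc

m − M = 5 log₁₀(d/10 pc)
14.28 − (2.9) = 11.38 = 5 log₁₀(d/10)
d = 10 × 10^(11.38/5) = 10 × 10^2.276 = 1888 pc.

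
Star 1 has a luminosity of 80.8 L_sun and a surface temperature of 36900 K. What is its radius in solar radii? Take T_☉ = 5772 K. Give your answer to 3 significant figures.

0.220 solar radii

R/R_☉ = √(L/L_☉) / (T/T_☉)² = √(80.8) / (6.393)²
       = 8.989 / 40.87 = 0.2199.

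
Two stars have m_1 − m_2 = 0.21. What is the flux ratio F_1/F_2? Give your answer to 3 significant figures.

0.824

F_1/F_2 = 10^(−(m_1 − m_2)/2.5) = 10^(-0.21/2.5) = 10^-0.084 = 0.8241.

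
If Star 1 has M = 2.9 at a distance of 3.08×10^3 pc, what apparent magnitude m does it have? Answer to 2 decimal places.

m = M + 5 log₁₀(d/10 pc) = 2.9 + 5 log₁₀(3.08×10^3/10)
  = 2.9 + 5 × 2.489 = 2.9 + 12.44 = 15.34.

15.34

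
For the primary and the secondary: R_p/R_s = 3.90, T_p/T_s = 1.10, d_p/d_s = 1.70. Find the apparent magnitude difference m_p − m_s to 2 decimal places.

-2.22

L_p/L_s = (3.90)²(1.10)⁴ = 22.27.
F_p/F_s = (L_p/L_s)/(d_p/d_s)² = 22.27/2.890 = 7.706.
m_p − m_s = −2.5 log₁₀(7.706) = -2.22.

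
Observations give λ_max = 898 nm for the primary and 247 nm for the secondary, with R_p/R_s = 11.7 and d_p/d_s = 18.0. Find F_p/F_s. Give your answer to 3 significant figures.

Wien's law: T_p/T_s = λ_s/λ_p = 247/898 = 0.2751.
L_p/L_s = (R_p/R_s)²(T_p/T_s)⁴ = (11.7)²(0.2751)⁴ = 0.7835.
F_p/F_s = (L_p/L_s)/(d_p/d_s)² = 0.7835/(18.0)² = 0.002418.

0.00242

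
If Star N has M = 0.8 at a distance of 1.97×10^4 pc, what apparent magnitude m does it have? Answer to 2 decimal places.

m = M + 5 log₁₀(d/10 pc) = 0.8 + 5 log₁₀(1.97×10^4/10)
  = 0.8 + 5 × 3.294 = 0.8 + 16.47 = 17.27.

17.27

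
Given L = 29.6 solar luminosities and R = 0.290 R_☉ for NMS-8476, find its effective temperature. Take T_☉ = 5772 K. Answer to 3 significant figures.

T/T_☉ = (L/L_☉)^(1/4) / (R/R_☉)^(1/2)
T = 5772 × (29.6)^(1/4) / √(0.290) = 5772 × 2.333 / 0.5385 = 2.500×10^4 K.

2.50×10^4 K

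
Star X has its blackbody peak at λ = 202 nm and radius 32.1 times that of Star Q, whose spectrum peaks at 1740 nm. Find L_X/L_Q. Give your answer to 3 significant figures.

Wien's law gives T ∝ 1/λ_max, so T_X/T_Q = λ_Q/λ_X = 1740/202 = 8.614.
Then L ∝ R²T⁴ gives L_X/L_Q = (32.1)² × (8.614)⁴ = 1030 × 5505 = 5.673×10^6.

5.67×10^6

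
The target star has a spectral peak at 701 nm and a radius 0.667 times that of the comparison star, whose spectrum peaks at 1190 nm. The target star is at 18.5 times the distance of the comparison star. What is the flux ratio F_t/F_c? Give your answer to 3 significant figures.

0.0108

Wien's law: T_t/T_c = λ_c/λ_t = 1190/701 = 1.698.
L_t/L_c = (R_t/R_c)²(T_t/T_c)⁴ = (0.667)²(1.698)⁴ = 3.695.
F_t/F_c = (L_t/L_c)/(d_t/d_c)² = 3.695/(18.5)² = 0.01080.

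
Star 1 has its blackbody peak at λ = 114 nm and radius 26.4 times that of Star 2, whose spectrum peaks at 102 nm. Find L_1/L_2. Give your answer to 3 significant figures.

447

Wien's law gives T ∝ 1/λ_max, so T_1/T_2 = λ_2/λ_1 = 102/114 = 0.8947.
Then L ∝ R²T⁴ gives L_1/L_2 = (26.4)² × (0.8947)⁴ = 697.0 × 0.6409 = 446.7.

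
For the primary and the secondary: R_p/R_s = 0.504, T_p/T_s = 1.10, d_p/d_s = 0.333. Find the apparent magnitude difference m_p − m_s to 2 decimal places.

L_p/L_s = (0.504)²(1.10)⁴ = 0.3719.
F_p/F_s = (L_p/L_s)/(d_p/d_s)² = 0.3719/0.1109 = 3.354.
m_p − m_s = −2.5 log₁₀(3.354) = -1.31.

-1.31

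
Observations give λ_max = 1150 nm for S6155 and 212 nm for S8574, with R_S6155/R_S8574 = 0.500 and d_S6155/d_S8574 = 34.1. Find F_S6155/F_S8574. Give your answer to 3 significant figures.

Wien's law: T_S6155/T_S8574 = λ_S8574/λ_S6155 = 212/1150 = 0.1843.
L_S6155/L_S8574 = (R_S6155/R_S8574)²(T_S6155/T_S8574)⁴ = (0.500)²(0.1843)⁴ = 2.887×10^-4.
F_S6155/F_S8574 = (L_S6155/L_S8574)/(d_S6155/d_S8574)² = 2.887×10^-4/(34.1)² = 2.483×10^-7.

2.48×10^-7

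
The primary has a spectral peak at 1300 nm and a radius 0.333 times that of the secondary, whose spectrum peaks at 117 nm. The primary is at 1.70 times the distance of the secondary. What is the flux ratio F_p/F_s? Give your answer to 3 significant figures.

2.52×10^-6

Wien's law: T_p/T_s = λ_s/λ_p = 117/1300 = 0.09000.
L_p/L_s = (R_p/R_s)²(T_p/T_s)⁴ = (0.333)²(0.09000)⁴ = 7.275×10^-6.
F_p/F_s = (L_p/L_s)/(d_p/d_s)² = 7.275×10^-6/(1.70)² = 2.517×10^-6.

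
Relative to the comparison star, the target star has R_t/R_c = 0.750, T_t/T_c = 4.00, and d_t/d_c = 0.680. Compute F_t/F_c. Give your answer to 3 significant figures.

311

L_t/L_c = (R_t/R_c)²(T_t/T_c)⁴ = (0.750)² × (4.00)⁴ = 144.0.
F_t/F_c = (L_t/L_c)/(d_t/d_c)² = 144.0 / (0.680)² = 311.4.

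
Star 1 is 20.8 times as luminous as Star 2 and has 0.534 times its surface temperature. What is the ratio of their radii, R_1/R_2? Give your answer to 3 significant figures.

16.0

L ∝ R²T⁴ gives R ∝ √L / T², so
R_1/R_2 = √(20.8) / (0.534)² = 4.561 / 0.2852 = 15.99.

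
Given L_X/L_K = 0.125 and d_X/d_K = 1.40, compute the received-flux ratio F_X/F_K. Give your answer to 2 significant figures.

F = L/(4πd²), so F_X/F_K = (L_X/L_K) / (d_X/d_K)²
= 0.125 / (1.40)² = 0.125 / 1.960 = 0.06378.

0.064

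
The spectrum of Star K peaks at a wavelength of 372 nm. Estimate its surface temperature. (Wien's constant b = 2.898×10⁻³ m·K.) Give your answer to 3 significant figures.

T = b/λ_max = 2.898×10⁻³ / (372×10⁻⁹) = 7790 K.

7.79×10^3 K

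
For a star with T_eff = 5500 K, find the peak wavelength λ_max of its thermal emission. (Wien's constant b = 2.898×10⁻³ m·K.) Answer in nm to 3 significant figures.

527 nm

λ_max = b/T = 2.898×10⁻³ / 5500 = 5.27×10^-7 m = 526.9 nm.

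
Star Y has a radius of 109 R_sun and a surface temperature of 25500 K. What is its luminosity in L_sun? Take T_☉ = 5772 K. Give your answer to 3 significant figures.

L/L_☉ = (R/R_☉)² (T/T_☉)⁴ = (109)² × (25500/5772)⁴
       = 1.188×10^4 × (4.418)⁴ = 1.188×10^4 × 380.9 = 4.526×10^6.

4.53×10^6 L_sun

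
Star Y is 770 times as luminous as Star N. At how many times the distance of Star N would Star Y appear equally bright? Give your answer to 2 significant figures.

Equal flux requires L_Y/d_Y² = L_N/d_N², so d_Y/d_N = √(L_Y/L_N)
= √(770) = 27.75.

28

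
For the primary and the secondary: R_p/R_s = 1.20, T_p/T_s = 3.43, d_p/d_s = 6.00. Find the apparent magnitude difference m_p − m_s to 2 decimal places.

L_p/L_s = (1.20)²(3.43)⁴ = 199.3.
F_p/F_s = (L_p/L_s)/(d_p/d_s)² = 199.3/36.00 = 5.537.
m_p − m_s = −2.5 log₁₀(5.537) = -1.86.

-1.86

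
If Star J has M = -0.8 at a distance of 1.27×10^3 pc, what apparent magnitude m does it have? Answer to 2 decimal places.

m = M + 5 log₁₀(d/10 pc) = -0.8 + 5 log₁₀(1.27×10^3/10)
  = -0.8 + 5 × 2.104 = -0.8 + 10.52 = 9.72.

9.72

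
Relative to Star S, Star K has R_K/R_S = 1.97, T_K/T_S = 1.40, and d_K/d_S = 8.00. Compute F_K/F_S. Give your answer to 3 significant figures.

L_K/L_S = (R_K/R_S)²(T_K/T_S)⁴ = (1.97)² × (1.40)⁴ = 14.91.
F_K/F_S = (L_K/L_S)/(d_K/d_S)² = 14.91 / (8.00)² = 0.2330.

0.233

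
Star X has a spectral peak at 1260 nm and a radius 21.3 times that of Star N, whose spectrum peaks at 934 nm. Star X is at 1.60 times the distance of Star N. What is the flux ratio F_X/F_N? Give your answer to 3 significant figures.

Wien's law: T_X/T_N = λ_N/λ_X = 934/1260 = 0.7413.
L_X/L_N = (R_X/R_N)²(T_X/T_N)⁴ = (21.3)²(0.7413)⁴ = 137.0.
F_X/F_N = (L_X/L_N)/(d_X/d_N)² = 137.0/(1.60)² = 53.51.

53.5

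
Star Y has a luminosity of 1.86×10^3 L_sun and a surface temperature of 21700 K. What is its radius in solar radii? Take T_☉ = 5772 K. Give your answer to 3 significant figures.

R/R_☉ = √(L/L_☉) / (T/T_☉)² = √(1.86×10^3) / (3.760)²
       = 43.13 / 14.13 = 3.051.

3.05 solar radii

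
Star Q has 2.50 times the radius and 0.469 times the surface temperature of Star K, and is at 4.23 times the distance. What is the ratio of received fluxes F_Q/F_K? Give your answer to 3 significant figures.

0.0169

L_Q/L_K = (R_Q/R_K)²(T_Q/T_K)⁴ = (2.50)² × (0.469)⁴ = 0.3024.
F_Q/F_K = (L_Q/L_K)/(d_Q/d_K)² = 0.3024 / (4.23)² = 0.01690.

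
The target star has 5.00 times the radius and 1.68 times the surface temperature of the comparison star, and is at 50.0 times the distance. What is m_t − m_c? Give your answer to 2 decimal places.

2.75

L_t/L_c = (5.00)²(1.68)⁴ = 199.1.
F_t/F_c = (L_t/L_c)/(d_t/d_c)² = 199.1/2500 = 0.07966.
m_t − m_c = −2.5 log₁₀(0.07966) = 2.75.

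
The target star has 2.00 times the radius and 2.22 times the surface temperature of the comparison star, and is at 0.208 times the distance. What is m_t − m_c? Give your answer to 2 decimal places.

L_t/L_c = (2.00)²(2.22)⁴ = 97.16.
F_t/F_c = (L_t/L_c)/(d_t/d_c)² = 97.16/0.04326 = 2246.
m_t − m_c = −2.5 log₁₀(2246) = -8.38.

-8.38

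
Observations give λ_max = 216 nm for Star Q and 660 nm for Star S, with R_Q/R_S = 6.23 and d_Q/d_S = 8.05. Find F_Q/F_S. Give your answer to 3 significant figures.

52.2

Wien's law: T_Q/T_S = λ_S/λ_Q = 660/216 = 3.056.
L_Q/L_S = (R_Q/R_S)²(T_Q/T_S)⁴ = (6.23)²(3.056)⁴ = 3383.
F_Q/F_S = (L_Q/L_S)/(d_Q/d_S)² = 3383/(8.05)² = 52.21.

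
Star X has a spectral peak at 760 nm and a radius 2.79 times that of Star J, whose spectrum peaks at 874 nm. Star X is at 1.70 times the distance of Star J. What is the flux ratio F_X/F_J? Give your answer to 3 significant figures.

Wien's law: T_X/T_J = λ_J/λ_X = 874/760 = 1.150.
L_X/L_J = (R_X/R_J)²(T_X/T_J)⁴ = (2.79)²(1.150)⁴ = 13.61.
F_X/F_J = (L_X/L_J)/(d_X/d_J)² = 13.61/(1.70)² = 4.711.

4.71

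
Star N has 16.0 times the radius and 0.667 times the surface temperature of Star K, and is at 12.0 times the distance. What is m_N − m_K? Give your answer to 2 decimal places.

L_N/L_K = (16.0)²(0.667)⁴ = 50.67.
F_N/F_K = (L_N/L_K)/(d_N/d_K)² = 50.67/144.0 = 0.3519.
m_N − m_K = −2.5 log₁₀(0.3519) = 1.13.

1.13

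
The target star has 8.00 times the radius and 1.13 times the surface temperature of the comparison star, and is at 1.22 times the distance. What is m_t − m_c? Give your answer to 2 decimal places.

-4.61

L_t/L_c = (8.00)²(1.13)⁴ = 104.4.
F_t/F_c = (L_t/L_c)/(d_t/d_c)² = 104.4/1.488 = 70.11.
m_t − m_c = −2.5 log₁₀(70.11) = -4.61.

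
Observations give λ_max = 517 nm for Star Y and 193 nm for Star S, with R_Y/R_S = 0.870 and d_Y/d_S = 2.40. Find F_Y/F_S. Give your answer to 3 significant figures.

0.00255

Wien's law: T_Y/T_S = λ_S/λ_Y = 193/517 = 0.3733.
L_Y/L_S = (R_Y/R_S)²(T_Y/T_S)⁴ = (0.870)²(0.3733)⁴ = 0.01470.
F_Y/F_S = (L_Y/L_S)/(d_Y/d_S)² = 0.01470/(2.40)² = 0.002552.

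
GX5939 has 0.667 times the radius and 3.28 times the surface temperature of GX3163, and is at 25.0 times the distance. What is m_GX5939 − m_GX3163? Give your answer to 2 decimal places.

2.71

L_GX5939/L_GX3163 = (0.667)²(3.28)⁴ = 51.49.
F_GX5939/F_GX3163 = (L_GX5939/L_GX3163)/(d_GX5939/d_GX3163)² = 51.49/625.0 = 0.08239.
m_GX5939 − m_GX3163 = −2.5 log₁₀(0.08239) = 2.71.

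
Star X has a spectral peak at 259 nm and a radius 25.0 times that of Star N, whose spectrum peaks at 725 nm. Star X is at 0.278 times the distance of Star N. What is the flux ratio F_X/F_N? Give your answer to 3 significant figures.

4.97×10^5

Wien's law: T_X/T_N = λ_N/λ_X = 725/259 = 2.799.
L_X/L_N = (R_X/R_N)²(T_X/T_N)⁴ = (25.0)²(2.799)⁴ = 3.837×10^4.
F_X/F_N = (L_X/L_N)/(d_X/d_N)² = 3.837×10^4/(0.278)² = 4.965×10^5.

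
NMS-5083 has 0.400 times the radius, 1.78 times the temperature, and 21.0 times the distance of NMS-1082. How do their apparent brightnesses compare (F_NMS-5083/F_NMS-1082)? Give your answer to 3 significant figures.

0.00364

L_NMS-5083/L_NMS-1082 = (R_NMS-5083/R_NMS-1082)²(T_NMS-5083/T_NMS-1082)⁴ = (0.400)² × (1.78)⁴ = 1.606.
F_NMS-5083/F_NMS-1082 = (L_NMS-5083/L_NMS-1082)/(d_NMS-5083/d_NMS-1082)² = 1.606 / (21.0)² = 0.003642.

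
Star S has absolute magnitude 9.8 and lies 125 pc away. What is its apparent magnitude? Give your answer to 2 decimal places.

15.28

m = M + 5 log₁₀(d/10 pc) = 9.8 + 5 log₁₀(125/10)
  = 9.8 + 5 × 1.097 = 9.8 + 5.48 = 15.28.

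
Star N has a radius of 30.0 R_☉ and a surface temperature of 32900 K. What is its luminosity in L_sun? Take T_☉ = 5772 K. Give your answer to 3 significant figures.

L/L_☉ = (R/R_☉)² (T/T_☉)⁴ = (30.0)² × (32900/5772)⁴
       = 900.0 × (5.700)⁴ = 900.0 × 1056 = 9.500×10^5.

9.50×10^5 L_sun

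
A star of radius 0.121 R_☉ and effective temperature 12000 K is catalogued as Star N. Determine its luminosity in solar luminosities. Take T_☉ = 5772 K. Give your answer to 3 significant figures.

0.274 solar luminosities

L/L_☉ = (R/R_☉)² (T/T_☉)⁴ = (0.121)² × (12000/5772)⁴
       = 0.01464 × (2.079)⁴ = 0.01464 × 18.68 = 0.2735.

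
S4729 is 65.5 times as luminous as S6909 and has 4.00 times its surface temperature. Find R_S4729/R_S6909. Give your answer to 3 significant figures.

0.506

L ∝ R²T⁴ gives R ∝ √L / T², so
R_S4729/R_S6909 = √(65.5) / (4.00)² = 8.093 / 16.00 = 0.5058.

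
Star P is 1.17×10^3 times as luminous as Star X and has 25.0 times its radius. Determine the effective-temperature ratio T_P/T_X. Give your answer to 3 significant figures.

1.17

L ∝ R²T⁴ gives T ∝ (L/R²)^(1/4), so
T_P/T_X = (1.17×10^3 / 25.0²)^(1/4) = (1.872)^(1/4) = 1.170.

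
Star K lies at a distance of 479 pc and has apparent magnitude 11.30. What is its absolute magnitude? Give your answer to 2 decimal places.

2.90

M = m − 5 log₁₀(d/10 pc) = 11.30 − 5 log₁₀(479/10)
  = 11.30 − 5 × 1.680 = 11.30 − 8.40 = 2.90.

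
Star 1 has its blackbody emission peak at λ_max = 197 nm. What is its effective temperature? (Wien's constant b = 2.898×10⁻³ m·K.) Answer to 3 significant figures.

T = b/λ_max = 2.898×10⁻³ / (197×10⁻⁹) = 1.471×10^4 K.

1.47×10^4 K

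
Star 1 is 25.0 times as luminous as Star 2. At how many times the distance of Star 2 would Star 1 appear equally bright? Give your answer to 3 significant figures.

Equal flux requires L_1/d_1² = L_2/d_2², so d_1/d_2 = √(L_1/L_2)
= √(25.0) = 5.000.

5.00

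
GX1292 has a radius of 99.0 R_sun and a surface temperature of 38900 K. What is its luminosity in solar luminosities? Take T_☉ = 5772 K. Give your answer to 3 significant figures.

2.02×10^7 solar luminosities

L/L_☉ = (R/R_☉)² (T/T_☉)⁴ = (99.0)² × (38900/5772)⁴
       = 9801 × (6.739)⁴ = 9801 × 2063 = 2.022×10^7.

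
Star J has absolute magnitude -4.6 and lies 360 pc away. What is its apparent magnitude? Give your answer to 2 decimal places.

m = M + 5 log₁₀(d/10 pc) = -4.6 + 5 log₁₀(360/10)
  = -4.6 + 5 × 1.556 = -4.6 + 7.78 = 3.18.

3.18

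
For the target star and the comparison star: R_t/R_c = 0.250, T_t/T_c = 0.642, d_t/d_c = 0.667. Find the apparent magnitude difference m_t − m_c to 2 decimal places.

L_t/L_c = (0.250)²(0.642)⁴ = 0.01062.
F_t/F_c = (L_t/L_c)/(d_t/d_c)² = 0.01062/0.4449 = 0.02387.
m_t − m_c = −2.5 log₁₀(0.02387) = 4.06.

4.06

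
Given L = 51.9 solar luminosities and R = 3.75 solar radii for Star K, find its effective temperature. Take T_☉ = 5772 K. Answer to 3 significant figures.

T/T_☉ = (L/L_☉)^(1/4) / (R/R_☉)^(1/2)
T = 5772 × (51.9)^(1/4) / √(3.75) = 5772 × 2.684 / 1.936 = 8000 K.

8.00×10^3 K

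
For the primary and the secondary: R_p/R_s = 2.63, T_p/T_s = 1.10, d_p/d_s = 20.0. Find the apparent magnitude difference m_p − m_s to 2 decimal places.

3.99

L_p/L_s = (2.63)²(1.10)⁴ = 10.13.
F_p/F_s = (L_p/L_s)/(d_p/d_s)² = 10.13/400.0 = 0.02532.
m_p − m_s = −2.5 log₁₀(0.02532) = 3.99.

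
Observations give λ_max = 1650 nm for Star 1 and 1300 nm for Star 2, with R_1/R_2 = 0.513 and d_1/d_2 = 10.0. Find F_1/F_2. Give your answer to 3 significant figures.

0.00101

Wien's law: T_1/T_2 = λ_2/λ_1 = 1300/1650 = 0.7879.
L_1/L_2 = (R_1/R_2)²(T_1/T_2)⁴ = (0.513)²(0.7879)⁴ = 0.1014.
F_1/F_2 = (L_1/L_2)/(d_1/d_2)² = 0.1014/(10.0)² = 0.001014.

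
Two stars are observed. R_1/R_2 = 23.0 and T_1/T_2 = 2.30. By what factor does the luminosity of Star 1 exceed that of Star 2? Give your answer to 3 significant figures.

From the Stefan–Boltzmann law, L ∝ R²T⁴, so
L_1/L_2 = (R_1/R_2)² (T_1/T_2)⁴ = (23.0)² × (2.30)⁴ = 529.0 × 27.98 = 1.480×10^4.

1.48×10^4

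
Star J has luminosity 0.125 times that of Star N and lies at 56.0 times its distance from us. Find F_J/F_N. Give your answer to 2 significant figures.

F = L/(4πd²), so F_J/F_N = (L_J/L_N) / (d_J/d_N)²
= 0.125 / (56.0)² = 0.125 / 3136 = 3.986×10^-5.

4.0×10^-5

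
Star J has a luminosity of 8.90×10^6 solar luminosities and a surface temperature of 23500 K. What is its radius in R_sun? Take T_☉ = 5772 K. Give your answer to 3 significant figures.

180 R_sun

R/R_☉ = √(L/L_☉) / (T/T_☉)² = √(8.90×10^6) / (4.071)²
       = 2983 / 16.58 = 180.0.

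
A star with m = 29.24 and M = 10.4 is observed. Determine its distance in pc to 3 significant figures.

5.86×10^4 pc

m − M = 5 log₁₀(d/10 pc)
29.24 − (10.4) = 18.84 = 5 log₁₀(d/10)
d = 10 × 10^(18.84/5) = 10 × 10^3.768 = 5.861×10^4 pc.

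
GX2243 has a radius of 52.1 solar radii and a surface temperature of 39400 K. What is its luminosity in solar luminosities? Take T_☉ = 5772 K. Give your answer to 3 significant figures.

L/L_☉ = (R/R_☉)² (T/T_☉)⁴ = (52.1)² × (39400/5772)⁴
       = 2714 × (6.826)⁴ = 2714 × 2171 = 5.893×10^6.

5.89×10^6 solar luminosities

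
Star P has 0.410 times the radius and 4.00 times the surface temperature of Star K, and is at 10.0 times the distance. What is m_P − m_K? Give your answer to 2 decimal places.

L_P/L_K = (0.410)²(4.00)⁴ = 43.03.
F_P/F_K = (L_P/L_K)/(d_P/d_K)² = 43.03/100.0 = 0.4303.
m_P − m_K = −2.5 log₁₀(0.4303) = 0.92.

0.92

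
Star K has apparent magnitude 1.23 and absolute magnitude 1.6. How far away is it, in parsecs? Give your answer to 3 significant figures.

m − M = 5 log₁₀(d/10 pc)
1.23 − (1.6) = -0.37 = 5 log₁₀(d/10)
d = 10 × 10^(-0.37/5) = 10 × 10^-0.074 = 8.433 pc.

8.43 pc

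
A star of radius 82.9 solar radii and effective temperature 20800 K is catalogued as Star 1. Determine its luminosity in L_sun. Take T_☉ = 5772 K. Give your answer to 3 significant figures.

1.16×10^6 L_sun

L/L_☉ = (R/R_☉)² (T/T_☉)⁴ = (82.9)² × (20800/5772)⁴
       = 6872 × (3.604)⁴ = 6872 × 168.6 = 1.159×10^6.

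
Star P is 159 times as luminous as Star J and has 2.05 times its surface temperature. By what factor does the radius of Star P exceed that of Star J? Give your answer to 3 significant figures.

L ∝ R²T⁴ gives R ∝ √L / T², so
R_P/R_J = √(159) / (2.05)² = 12.61 / 4.202 = 3.000.

3.00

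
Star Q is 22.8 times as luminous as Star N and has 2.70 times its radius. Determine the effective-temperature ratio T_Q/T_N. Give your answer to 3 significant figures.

L ∝ R²T⁴ gives T ∝ (L/R²)^(1/4), so
T_Q/T_N = (22.8 / 2.70²)^(1/4) = (3.128)^(1/4) = 1.330.

1.33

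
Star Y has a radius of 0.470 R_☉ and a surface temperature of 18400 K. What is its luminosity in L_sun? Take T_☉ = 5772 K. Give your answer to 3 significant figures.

22.8 L_sun

L/L_☉ = (R/R_☉)² (T/T_☉)⁴ = (0.470)² × (18400/5772)⁴
       = 0.2209 × (3.188)⁴ = 0.2209 × 103.3 = 22.81.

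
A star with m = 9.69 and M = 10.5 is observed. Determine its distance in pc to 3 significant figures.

m − M = 5 log₁₀(d/10 pc)
9.69 − (10.5) = -0.81 = 5 log₁₀(d/10)
d = 10 × 10^(-0.81/5) = 10 × 10^-0.162 = 6.887 pc.

6.89 pc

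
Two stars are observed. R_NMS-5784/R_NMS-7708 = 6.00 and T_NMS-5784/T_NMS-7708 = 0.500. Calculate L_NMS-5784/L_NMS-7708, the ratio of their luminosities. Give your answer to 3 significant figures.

From the Stefan–Boltzmann law, L ∝ R²T⁴, so
L_NMS-5784/L_NMS-7708 = (R_NMS-5784/R_NMS-7708)² (T_NMS-5784/T_NMS-7708)⁴ = (6.00)² × (0.500)⁴ = 36.00 × 0.06250 = 2.250.

2.25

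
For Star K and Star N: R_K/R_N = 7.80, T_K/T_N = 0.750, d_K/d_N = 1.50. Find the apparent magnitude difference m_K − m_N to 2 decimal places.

-2.33

L_K/L_N = (7.80)²(0.750)⁴ = 19.25.
F_K/F_N = (L_K/L_N)/(d_K/d_N)² = 19.25/2.250 = 8.556.
m_K − m_N = −2.5 log₁₀(8.556) = -2.33.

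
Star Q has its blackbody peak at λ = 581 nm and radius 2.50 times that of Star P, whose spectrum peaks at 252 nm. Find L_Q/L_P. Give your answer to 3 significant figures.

0.221

Wien's law gives T ∝ 1/λ_max, so T_Q/T_P = λ_P/λ_Q = 252/581 = 0.4337.
Then L ∝ R²T⁴ gives L_Q/L_P = (2.50)² × (0.4337)⁴ = 6.250 × 0.03539 = 0.2212.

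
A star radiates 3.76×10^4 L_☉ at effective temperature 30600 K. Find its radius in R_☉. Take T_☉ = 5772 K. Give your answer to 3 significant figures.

R/R_☉ = √(L/L_☉) / (T/T_☉)² = √(3.76×10^4) / (5.301)²
       = 193.9 / 28.11 = 6.899.

6.90 R_☉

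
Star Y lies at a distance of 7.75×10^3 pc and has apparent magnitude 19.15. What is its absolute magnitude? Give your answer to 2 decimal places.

M = m − 5 log₁₀(d/10 pc) = 19.15 − 5 log₁₀(7.75×10^3/10)
  = 19.15 − 5 × 2.889 = 19.15 − 14.45 = 4.70.

4.70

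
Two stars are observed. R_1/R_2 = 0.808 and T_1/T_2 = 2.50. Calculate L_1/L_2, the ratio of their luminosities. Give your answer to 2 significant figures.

26

From the Stefan–Boltzmann law, L ∝ R²T⁴, so
L_1/L_2 = (R_1/R_2)² (T_1/T_2)⁴ = (0.808)² × (2.50)⁴ = 0.6529 × 39.06 = 25.50.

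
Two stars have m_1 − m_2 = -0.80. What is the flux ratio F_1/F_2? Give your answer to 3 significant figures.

2.09

F_1/F_2 = 10^(−(m_1 − m_2)/2.5) = 10^(0.80/2.5) = 10^0.320 = 2.089.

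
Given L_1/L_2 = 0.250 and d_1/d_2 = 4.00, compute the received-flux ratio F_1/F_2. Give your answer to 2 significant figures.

F = L/(4πd²), so F_1/F_2 = (L_1/L_2) / (d_1/d_2)²
= 0.250 / (4.00)² = 0.250 / 16.00 = 0.01562.

0.016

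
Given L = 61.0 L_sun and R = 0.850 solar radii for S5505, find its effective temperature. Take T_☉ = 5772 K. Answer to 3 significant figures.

1.75×10^4 K

T/T_☉ = (L/L_☉)^(1/4) / (R/R_☉)^(1/2)
T = 5772 × (61.0)^(1/4) / √(0.850) = 5772 × 2.795 / 0.9220 = 1.750×10^4 K.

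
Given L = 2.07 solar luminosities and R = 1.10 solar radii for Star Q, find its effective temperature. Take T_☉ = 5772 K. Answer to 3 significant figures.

6.60×10^3 K

T/T_☉ = (L/L_☉)^(1/4) / (R/R_☉)^(1/2)
T = 5772 × (2.07)^(1/4) / √(1.10) = 5772 × 1.199 / 1.049 = 6601 K.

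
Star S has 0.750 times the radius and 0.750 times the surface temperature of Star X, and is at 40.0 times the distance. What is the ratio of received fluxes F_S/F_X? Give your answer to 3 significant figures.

L_S/L_X = (R_S/R_X)²(T_S/T_X)⁴ = (0.750)² × (0.750)⁴ = 0.1780.
F_S/F_X = (L_S/L_X)/(d_S/d_X)² = 0.1780 / (40.0)² = 1.112×10^-4.

1.11×10^-4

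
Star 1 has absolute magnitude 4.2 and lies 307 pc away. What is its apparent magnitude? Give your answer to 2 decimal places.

11.64

m = M + 5 log₁₀(d/10 pc) = 4.2 + 5 log₁₀(307/10)
  = 4.2 + 5 × 1.487 = 4.2 + 7.44 = 11.64.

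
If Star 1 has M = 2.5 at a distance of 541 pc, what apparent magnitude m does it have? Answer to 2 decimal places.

11.17

m = M + 5 log₁₀(d/10 pc) = 2.5 + 5 log₁₀(541/10)
  = 2.5 + 5 × 1.733 = 2.5 + 8.67 = 11.17.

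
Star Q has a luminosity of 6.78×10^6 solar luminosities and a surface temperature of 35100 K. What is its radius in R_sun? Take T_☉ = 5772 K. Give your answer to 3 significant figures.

R/R_☉ = √(L/L_☉) / (T/T_☉)² = √(6.78×10^6) / (6.081)²
       = 2604 / 36.98 = 70.41.

70.4 R_sun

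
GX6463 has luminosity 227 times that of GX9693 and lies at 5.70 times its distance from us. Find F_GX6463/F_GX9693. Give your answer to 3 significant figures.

6.99

F = L/(4πd²), so F_GX6463/F_GX9693 = (L_GX6463/L_GX9693) / (d_GX6463/d_GX9693)²
= 227 / (5.70)² = 227 / 32.49 = 6.987.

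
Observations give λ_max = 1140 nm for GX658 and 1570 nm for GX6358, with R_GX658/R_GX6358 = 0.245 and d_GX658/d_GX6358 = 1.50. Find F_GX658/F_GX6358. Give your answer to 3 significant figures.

0.0960

Wien's law: T_GX658/T_GX6358 = λ_GX6358/λ_GX658 = 1570/1140 = 1.377.
L_GX658/L_GX6358 = (R_GX658/R_GX6358)²(T_GX658/T_GX6358)⁴ = (0.245)²(1.377)⁴ = 0.2159.
F_GX658/F_GX6358 = (L_GX658/L_GX6358)/(d_GX658/d_GX6358)² = 0.2159/(1.50)² = 0.09597.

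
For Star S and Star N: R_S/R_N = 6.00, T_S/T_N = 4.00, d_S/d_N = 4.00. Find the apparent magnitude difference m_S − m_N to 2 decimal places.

-6.90

L_S/L_N = (6.00)²(4.00)⁴ = 9216.
F_S/F_N = (L_S/L_N)/(d_S/d_N)² = 9216/16.00 = 576.0.
m_S − m_N = −2.5 log₁₀(576.0) = -6.90.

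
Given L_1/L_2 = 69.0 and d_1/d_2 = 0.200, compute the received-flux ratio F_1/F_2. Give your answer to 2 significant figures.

1.7×10^3

F = L/(4πd²), so F_1/F_2 = (L_1/L_2) / (d_1/d_2)²
= 69.0 / (0.200)² = 69.0 / 0.04000 = 1725.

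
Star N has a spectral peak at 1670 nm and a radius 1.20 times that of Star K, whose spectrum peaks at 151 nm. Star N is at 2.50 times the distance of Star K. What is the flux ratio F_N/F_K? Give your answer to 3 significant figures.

Wien's law: T_N/T_K = λ_K/λ_N = 151/1670 = 0.09042.
L_N/L_K = (R_N/R_K)²(T_N/T_K)⁴ = (1.20)²(0.09042)⁴ = 9.625×10^-5.
F_N/F_K = (L_N/L_K)/(d_N/d_K)² = 9.625×10^-5/(2.50)² = 1.540×10^-5.

1.54×10^-5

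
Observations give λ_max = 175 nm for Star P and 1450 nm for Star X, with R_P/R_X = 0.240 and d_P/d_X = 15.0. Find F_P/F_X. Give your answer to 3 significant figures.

1.21

Wien's law: T_P/T_X = λ_X/λ_P = 1450/175 = 8.286.
L_P/L_X = (R_P/R_X)²(T_P/T_X)⁴ = (0.240)²(8.286)⁴ = 271.5.
F_P/F_X = (L_P/L_X)/(d_P/d_X)² = 271.5/(15.0)² = 1.207.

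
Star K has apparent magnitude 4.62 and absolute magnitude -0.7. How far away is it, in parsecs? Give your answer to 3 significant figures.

116 pc

m − M = 5 log₁₀(d/10 pc)
4.62 − (-0.7) = 5.32 = 5 log₁₀(d/10)
d = 10 × 10^(5.32/5) = 10 × 10^1.064 = 115.9 pc.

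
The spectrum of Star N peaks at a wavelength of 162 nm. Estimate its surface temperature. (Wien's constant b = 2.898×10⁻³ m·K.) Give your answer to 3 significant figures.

1.79×10^4 K

T = b/λ_max = 2.898×10⁻³ / (162×10⁻⁹) = 1.789×10^4 K.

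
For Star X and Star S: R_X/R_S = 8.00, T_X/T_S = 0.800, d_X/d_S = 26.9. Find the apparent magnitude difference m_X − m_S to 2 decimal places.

L_X/L_S = (8.00)²(0.800)⁴ = 26.21.
F_X/F_S = (L_X/L_S)/(d_X/d_S)² = 26.21/723.6 = 0.03623.
m_X − m_S = −2.5 log₁₀(0.03623) = 3.60.

3.60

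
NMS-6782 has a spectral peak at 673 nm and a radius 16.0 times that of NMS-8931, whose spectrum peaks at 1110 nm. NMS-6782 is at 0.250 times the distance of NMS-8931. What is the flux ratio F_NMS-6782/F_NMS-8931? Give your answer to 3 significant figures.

3.03×10^4

Wien's law: T_NMS-6782/T_NMS-8931 = λ_NMS-8931/λ_NMS-6782 = 1110/673 = 1.649.
L_NMS-6782/L_NMS-8931 = (R_NMS-6782/R_NMS-8931)²(T_NMS-6782/T_NMS-8931)⁴ = (16.0)²(1.649)⁴ = 1894.
F_NMS-6782/F_NMS-8931 = (L_NMS-6782/L_NMS-8931)/(d_NMS-6782/d_NMS-8931)² = 1894/(0.250)² = 3.031×10^4.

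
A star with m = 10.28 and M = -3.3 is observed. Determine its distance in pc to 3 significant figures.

5.20×10^3 pc

m − M = 5 log₁₀(d/10 pc)
10.28 − (-3.3) = 13.58 = 5 log₁₀(d/10)
d = 10 × 10^(13.58/5) = 10 × 10^2.716 = 5200 pc.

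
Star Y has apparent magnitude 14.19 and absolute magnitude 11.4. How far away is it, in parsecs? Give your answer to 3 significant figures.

m − M = 5 log₁₀(d/10 pc)
14.19 − (11.4) = 2.79 = 5 log₁₀(d/10)
d = 10 × 10^(2.79/5) = 10 × 10^0.558 = 36.14 pc.

36.1 pc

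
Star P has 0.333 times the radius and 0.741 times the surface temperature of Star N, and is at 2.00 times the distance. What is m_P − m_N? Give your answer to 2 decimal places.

5.19

L_P/L_N = (0.333)²(0.741)⁴ = 0.03343.
F_P/F_N = (L_P/L_N)/(d_P/d_N)² = 0.03343/4.000 = 0.008358.
m_P − m_N = −2.5 log₁₀(0.008358) = 5.19.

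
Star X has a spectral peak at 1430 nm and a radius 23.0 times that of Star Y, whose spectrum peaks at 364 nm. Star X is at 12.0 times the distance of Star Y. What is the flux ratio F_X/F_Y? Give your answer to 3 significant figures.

0.0154

Wien's law: T_X/T_Y = λ_Y/λ_X = 364/1430 = 0.2545.
L_X/L_Y = (R_X/R_Y)²(T_X/T_Y)⁴ = (23.0)²(0.2545)⁴ = 2.221.
F_X/F_Y = (L_X/L_Y)/(d_X/d_Y)² = 2.221/(12.0)² = 0.01542.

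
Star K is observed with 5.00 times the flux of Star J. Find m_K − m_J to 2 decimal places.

-1.75

m_K − m_J = −2.5 log₁₀(F_K/F_J) = −2.5 log₁₀(5.00) = −2.5 × (0.699) = -1.747.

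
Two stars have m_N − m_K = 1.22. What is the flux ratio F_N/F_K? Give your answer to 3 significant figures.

0.325

F_N/F_K = 10^(−(m_N − m_K)/2.5) = 10^(-1.22/2.5) = 10^-0.488 = 0.3251.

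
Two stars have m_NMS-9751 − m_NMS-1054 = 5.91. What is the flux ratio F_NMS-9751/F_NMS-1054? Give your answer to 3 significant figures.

0.00433

F_NMS-9751/F_NMS-1054 = 10^(−(m_NMS-9751 − m_NMS-1054)/2.5) = 10^(-5.91/2.5) = 10^-2.364 = 0.004325.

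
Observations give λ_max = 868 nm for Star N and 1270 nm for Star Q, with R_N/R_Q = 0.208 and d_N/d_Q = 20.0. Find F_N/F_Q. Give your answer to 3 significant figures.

4.96×10^-4

Wien's law: T_N/T_Q = λ_Q/λ_N = 1270/868 = 1.463.
L_N/L_Q = (R_N/R_Q)²(T_N/T_Q)⁴ = (0.208)²(1.463)⁴ = 0.1983.
F_N/F_Q = (L_N/L_Q)/(d_N/d_Q)² = 0.1983/(20.0)² = 4.957×10^-4.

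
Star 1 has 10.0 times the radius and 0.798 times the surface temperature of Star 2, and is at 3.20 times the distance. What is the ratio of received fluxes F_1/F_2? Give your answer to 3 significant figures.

L_1/L_2 = (R_1/R_2)²(T_1/T_2)⁴ = (10.0)² × (0.798)⁴ = 40.55.
F_1/F_2 = (L_1/L_2)/(d_1/d_2)² = 40.55 / (3.20)² = 3.960.

3.96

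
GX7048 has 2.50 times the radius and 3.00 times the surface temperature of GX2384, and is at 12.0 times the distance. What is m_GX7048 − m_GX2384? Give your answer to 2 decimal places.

L_GX7048/L_GX2384 = (2.50)²(3.00)⁴ = 506.2.
F_GX7048/F_GX2384 = (L_GX7048/L_GX2384)/(d_GX7048/d_GX2384)² = 506.2/144.0 = 3.516.
m_GX7048 − m_GX2384 = −2.5 log₁₀(3.516) = -1.37.

-1.37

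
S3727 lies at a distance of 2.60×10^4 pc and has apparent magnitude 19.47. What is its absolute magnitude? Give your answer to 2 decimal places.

2.40

M = m − 5 log₁₀(d/10 pc) = 19.47 − 5 log₁₀(2.60×10^4/10)
  = 19.47 − 5 × 3.415 = 19.47 − 17.07 = 2.40.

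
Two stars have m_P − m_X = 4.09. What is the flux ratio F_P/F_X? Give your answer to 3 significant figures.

0.0231

F_P/F_X = 10^(−(m_P − m_X)/2.5) = 10^(-4.09/2.5) = 10^-1.636 = 0.02312.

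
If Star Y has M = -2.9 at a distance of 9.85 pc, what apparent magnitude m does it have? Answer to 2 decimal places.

-2.93

m = M + 5 log₁₀(d/10 pc) = -2.9 + 5 log₁₀(9.85/10)
  = -2.9 + 5 × -0.007 = -2.9 + -0.03 = -2.93.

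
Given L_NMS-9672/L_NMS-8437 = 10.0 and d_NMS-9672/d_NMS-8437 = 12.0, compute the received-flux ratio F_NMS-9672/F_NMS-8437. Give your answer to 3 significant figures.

0.0694

F = L/(4πd²), so F_NMS-9672/F_NMS-8437 = (L_NMS-9672/L_NMS-8437) / (d_NMS-9672/d_NMS-8437)²
= 10.0 / (12.0)² = 10.0 / 144.0 = 0.06944.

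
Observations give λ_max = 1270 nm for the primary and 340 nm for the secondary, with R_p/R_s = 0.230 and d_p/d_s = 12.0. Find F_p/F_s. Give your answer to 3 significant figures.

Wien's law: T_p/T_s = λ_s/λ_p = 340/1270 = 0.2677.
L_p/L_s = (R_p/R_s)²(T_p/T_s)⁴ = (0.230)²(0.2677)⁴ = 2.717×10^-4.
F_p/F_s = (L_p/L_s)/(d_p/d_s)² = 2.717×10^-4/(12.0)² = 1.887×10^-6.

1.89×10^-6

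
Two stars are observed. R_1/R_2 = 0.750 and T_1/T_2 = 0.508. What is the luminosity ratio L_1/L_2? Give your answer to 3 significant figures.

0.0375

From the Stefan–Boltzmann law, L ∝ R²T⁴, so
L_1/L_2 = (R_1/R_2)² (T_1/T_2)⁴ = (0.750)² × (0.508)⁴ = 0.5625 × 0.06660 = 0.03746.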